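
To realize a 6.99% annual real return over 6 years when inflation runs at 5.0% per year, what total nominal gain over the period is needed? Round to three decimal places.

Required annual nominal rate: (1+6.99%)(1+5.0%) − 1 = 12.3395%.
Cumulative over 6 years: (1 + 0.123395)^6 − 1 ≈ 1.00999.

100.999%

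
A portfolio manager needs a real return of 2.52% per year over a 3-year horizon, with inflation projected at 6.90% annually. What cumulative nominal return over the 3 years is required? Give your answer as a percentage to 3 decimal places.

31.631%

Required annual nominal rate: (1+2.52%)(1+6.90%) − 1 = 9.59388%.
Cumulative over 3 years: (1 + 0.0959388)^3 − 1 ≈ 0.31631.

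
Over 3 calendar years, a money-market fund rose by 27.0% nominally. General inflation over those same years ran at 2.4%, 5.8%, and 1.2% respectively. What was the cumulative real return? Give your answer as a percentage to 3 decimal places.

Cumulative inflation factor: 1.024 × 1.058 × 1.012 ≈ 1.09639.
Nominal growth factor: 1.27000. Real growth factor = 1.27000 / 1.09639 ≈ 1.15834.
Total real return ≈ 15.8344%.

15.834%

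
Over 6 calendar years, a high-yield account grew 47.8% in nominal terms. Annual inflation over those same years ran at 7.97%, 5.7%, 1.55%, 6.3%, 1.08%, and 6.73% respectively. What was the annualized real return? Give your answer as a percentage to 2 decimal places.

Cumulative inflation factor: 1.0797 × 1.057 × 1.0155 × 1.063 × 1.0108 × 1.0673 ≈ 1.32906.
Nominal growth factor: 1.47800. Real growth factor = 1.47800 / 1.32906 ≈ 1.11207.
Annualized: 1.11207^(1/6) − 1 ≈ 0.01786.

1.79%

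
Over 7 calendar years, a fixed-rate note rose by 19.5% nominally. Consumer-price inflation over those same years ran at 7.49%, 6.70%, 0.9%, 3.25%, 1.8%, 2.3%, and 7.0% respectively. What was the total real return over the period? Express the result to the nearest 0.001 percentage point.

-10.247%

Cumulative inflation factor: 1.0749 × 1.0670 × 1.009 × 1.0325 × 1.018 × 1.023 × 1.070 ≈ 1.33144.
Nominal growth factor: 1.19500. Real growth factor = 1.19500 / 1.33144 ≈ 0.89753.
Total real return ≈ -10.2474%.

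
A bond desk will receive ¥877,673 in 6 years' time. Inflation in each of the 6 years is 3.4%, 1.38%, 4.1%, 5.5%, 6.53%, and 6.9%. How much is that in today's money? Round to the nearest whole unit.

¥669,433

Price-level factor over 6 years: 1.034 × 1.0138 × 1.041 × 1.055 × 1.0653 × 1.069 ≈ 1.3110692968.
Purchasing power today: ¥877,673 divided by that factor.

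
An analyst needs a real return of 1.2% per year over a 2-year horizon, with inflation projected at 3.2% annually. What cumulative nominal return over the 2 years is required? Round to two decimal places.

9.07%

Required annual nominal rate: (1+1.2%)(1+3.2%) − 1 = 4.4384%.
Cumulative over 2 years: (1 + 0.044384)^2 − 1 ≈ 0.09074.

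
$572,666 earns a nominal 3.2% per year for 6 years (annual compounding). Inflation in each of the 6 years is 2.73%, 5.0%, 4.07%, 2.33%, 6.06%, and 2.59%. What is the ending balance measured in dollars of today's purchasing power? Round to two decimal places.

$553,487.50

Nominal value at maturity: $572,666 × (1 + 3.2%)^6 ≈ $691,798.45.
Price-level factor over 6 years: 1.0273 × 1.050 × 1.0407 × 1.0233 × 1.0606 × 1.0259 ≈ 1.2498899282.
The maturity value deflated by that factor is the answer in today's purchasing power.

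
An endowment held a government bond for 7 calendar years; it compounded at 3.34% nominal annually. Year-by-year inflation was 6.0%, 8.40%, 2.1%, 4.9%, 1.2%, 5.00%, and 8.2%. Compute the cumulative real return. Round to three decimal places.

Cumulative inflation factor: 1.060 × 1.0840 × 1.021 × 1.049 × 1.012 × 1.0500 × 1.082 ≈ 1.41493.
Nominal growth factor: 1.25858. Real growth factor = 1.25858 / 1.41493 ≈ 0.88950.
Total real return ≈ -11.0500%.

-11.050%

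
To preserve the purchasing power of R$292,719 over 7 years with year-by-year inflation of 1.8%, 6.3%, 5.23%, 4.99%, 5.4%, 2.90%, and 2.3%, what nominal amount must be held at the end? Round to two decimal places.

R$388,285.42

Cumulative price-level factor: 1.018 × 1.063 × 1.0523 × 1.0499 × 1.054 × 1.0290 × 1.023 ≈ 1.3264783559.
The nominal amount required is R$292,719 scaled up by that factor.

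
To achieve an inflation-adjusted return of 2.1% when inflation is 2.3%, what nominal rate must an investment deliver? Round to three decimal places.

4.448%

By the Fisher equation, 1 + r_nom = (1 + 2.1%)(1 + 2.3%) = 1.021 × 1.023 = 1.044483.
So r_nom = 4.4483%.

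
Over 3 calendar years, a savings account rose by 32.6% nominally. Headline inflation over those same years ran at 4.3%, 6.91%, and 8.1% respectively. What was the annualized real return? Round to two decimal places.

3.23%

Cumulative inflation factor: 1.043 × 1.0691 × 1.081 ≈ 1.20539.
Nominal growth factor: 1.32600. Real growth factor = 1.32600 / 1.20539 ≈ 1.10006.
Annualized: 1.10006^(1/3) − 1 ≈ 0.03230.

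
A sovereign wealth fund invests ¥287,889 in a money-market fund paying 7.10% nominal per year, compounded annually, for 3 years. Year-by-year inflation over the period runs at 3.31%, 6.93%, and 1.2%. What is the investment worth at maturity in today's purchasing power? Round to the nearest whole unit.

¥316,352

Nominal value at maturity: ¥287,889 × (1 + 7.10%)^3 ≈ ¥353,666.
Price-level factor over 3 years: 1.0331 × 1.0693 × 1.012 ≈ 1.1179501560.
The maturity value deflated by that factor is the answer in today's purchasing power.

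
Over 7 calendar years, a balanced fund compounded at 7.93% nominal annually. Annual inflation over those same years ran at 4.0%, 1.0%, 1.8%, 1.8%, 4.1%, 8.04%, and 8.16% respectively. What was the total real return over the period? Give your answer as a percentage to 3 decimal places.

Cumulative inflation factor: 1.040 × 1.010 × 1.018 × 1.018 × 1.041 × 1.0804 × 1.0816 ≈ 1.32420.
Nominal growth factor: 1.70606. Real growth factor = 1.70606 / 1.32420 ≈ 1.28838.
Total real return ≈ 28.8377%.

28.838%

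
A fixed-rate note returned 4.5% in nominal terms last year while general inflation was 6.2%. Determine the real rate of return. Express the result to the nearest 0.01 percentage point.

Real return via the Fisher equation: (1 + 4.5%)/(1 + 6.2%) − 1 = 1.045/1.062 − 1 ≈ -0.01601.

-1.60%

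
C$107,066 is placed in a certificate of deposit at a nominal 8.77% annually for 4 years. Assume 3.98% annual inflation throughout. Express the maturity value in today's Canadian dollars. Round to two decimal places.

Nominal value at maturity: C$107,066 × (1 + 8.77%)^4 ≈ C$149,860.82.
Price-level factor over 4 years: (1 + 3.98%)^4 ≈ 1.1689589284.
Dividing the nominal maturity value by the price-level factor gives the value in today's money.

C$128,200.24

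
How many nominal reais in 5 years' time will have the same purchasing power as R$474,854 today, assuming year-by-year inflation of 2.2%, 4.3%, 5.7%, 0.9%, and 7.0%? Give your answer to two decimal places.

R$577,624.01

Cumulative price-level factor: 1.022 × 1.043 × 1.057 × 1.009 × 1.070 ≈ 1.2164244349.
Multiplying R$474,854 by the price-level factor gives the future nominal sum.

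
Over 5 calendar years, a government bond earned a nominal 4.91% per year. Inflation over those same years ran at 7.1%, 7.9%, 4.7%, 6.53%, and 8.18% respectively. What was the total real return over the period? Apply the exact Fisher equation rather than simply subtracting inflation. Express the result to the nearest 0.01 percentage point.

-8.86%

Cumulative inflation factor: 1.071 × 1.079 × 1.047 × 1.0653 × 1.0818 ≈ 1.39437.
Nominal growth factor: 1.27082. Real growth factor = 1.27082 / 1.39437 ≈ 0.91140.
Total real return ≈ -8.8602%.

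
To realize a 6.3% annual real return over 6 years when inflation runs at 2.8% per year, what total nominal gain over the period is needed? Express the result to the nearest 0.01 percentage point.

70.28%

Required annual nominal rate: (1+6.3%)(1+2.8%) − 1 = 9.2764%.
Cumulative over 6 years: (1 + 0.092764)^6 − 1 ≈ 0.70278.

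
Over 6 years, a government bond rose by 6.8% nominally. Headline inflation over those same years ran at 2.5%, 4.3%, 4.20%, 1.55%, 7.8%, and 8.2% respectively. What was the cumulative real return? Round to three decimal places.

-19.059%

Cumulative inflation factor: 1.025 × 1.043 × 1.0420 × 1.0155 × 1.078 × 1.082 ≈ 1.31948.
Nominal growth factor: 1.06800. Real growth factor = 1.06800 / 1.31948 ≈ 0.80941.
Total real return ≈ -19.0588%.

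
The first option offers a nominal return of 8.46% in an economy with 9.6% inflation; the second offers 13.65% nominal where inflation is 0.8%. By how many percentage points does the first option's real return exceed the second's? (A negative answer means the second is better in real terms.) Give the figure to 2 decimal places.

-13.79

The first option real return: 1.0846/1.096 − 1 = -1.040%.
The second real return: 1.1365/1.008 − 1 = 12.748%.
Difference: -1.040 − 12.748 = -13.788 pp.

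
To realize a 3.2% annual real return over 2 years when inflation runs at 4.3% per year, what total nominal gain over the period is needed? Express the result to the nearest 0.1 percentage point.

Required annual nominal rate: (1+3.2%)(1+4.3%) − 1 = 7.6376%.
Cumulative over 2 years: (1 + 0.076376)^2 − 1 ≈ 0.15859.

15.9%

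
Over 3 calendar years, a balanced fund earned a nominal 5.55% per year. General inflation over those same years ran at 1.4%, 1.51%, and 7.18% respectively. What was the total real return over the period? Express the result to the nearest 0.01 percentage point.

Cumulative inflation factor: 1.014 × 1.0151 × 1.0718 ≈ 1.10322.
Nominal growth factor: 1.17591. Real growth factor = 1.17591 / 1.10322 ≈ 1.06589.
Total real return ≈ 6.5894%.

6.59%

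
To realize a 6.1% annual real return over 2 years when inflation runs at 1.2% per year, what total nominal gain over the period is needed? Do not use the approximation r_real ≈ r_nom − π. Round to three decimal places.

Required annual nominal rate: (1+6.1%)(1+1.2%) − 1 = 7.3732%.
Cumulative over 2 years: (1 + 0.073732)^2 − 1 ≈ 0.15290.

15.290%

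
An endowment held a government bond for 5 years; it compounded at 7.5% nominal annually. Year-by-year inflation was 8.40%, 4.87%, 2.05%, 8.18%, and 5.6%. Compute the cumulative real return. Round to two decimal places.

8.33%

Cumulative inflation factor: 1.0840 × 1.0487 × 1.0205 × 1.0818 × 1.056 ≈ 1.32527.
Nominal growth factor: 1.43563. Real growth factor = 1.43563 / 1.32527 ≈ 1.08327.
Total real return ≈ 8.3273%.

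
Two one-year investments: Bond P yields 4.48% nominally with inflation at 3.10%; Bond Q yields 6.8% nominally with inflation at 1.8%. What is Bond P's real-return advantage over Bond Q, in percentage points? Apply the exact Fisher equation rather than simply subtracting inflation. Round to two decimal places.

-3.57

Bond P real return: 1.0448/1.0310 − 1 = 1.339%.
Bond Q real return: 1.068/1.018 − 1 = 4.912%.
Difference: 1.339 − 4.912 = -3.573 pp.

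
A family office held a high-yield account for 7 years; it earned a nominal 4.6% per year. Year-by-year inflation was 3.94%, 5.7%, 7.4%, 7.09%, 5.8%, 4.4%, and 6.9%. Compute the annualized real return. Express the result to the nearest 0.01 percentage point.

-1.21%

Cumulative inflation factor: 1.0394 × 1.057 × 1.074 × 1.0709 × 1.058 × 1.044 × 1.069 ≈ 1.49202.
Nominal growth factor: 1.37000. Real growth factor = 1.37000 / 1.49202 ≈ 0.91822.
Annualized: 0.91822^(1/7) − 1 ≈ -0.01211.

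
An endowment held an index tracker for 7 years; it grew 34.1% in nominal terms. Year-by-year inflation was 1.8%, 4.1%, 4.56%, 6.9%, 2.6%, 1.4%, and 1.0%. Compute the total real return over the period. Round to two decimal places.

Cumulative inflation factor: 1.018 × 1.041 × 1.0456 × 1.069 × 1.026 × 1.014 × 1.010 ≈ 1.24465.
Nominal growth factor: 1.34100. Real growth factor = 1.34100 / 1.24465 ≈ 1.07741.
Total real return ≈ 7.7408%.

7.74%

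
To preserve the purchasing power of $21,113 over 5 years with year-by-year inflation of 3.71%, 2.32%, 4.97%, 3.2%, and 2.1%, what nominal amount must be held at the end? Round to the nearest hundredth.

Cumulative price-level factor: 1.0371 × 1.0232 × 1.0497 × 1.032 × 1.021 ≈ 1.1736856705.
Multiplying $21,113 by the price-level factor gives the future nominal sum.

$24,780.03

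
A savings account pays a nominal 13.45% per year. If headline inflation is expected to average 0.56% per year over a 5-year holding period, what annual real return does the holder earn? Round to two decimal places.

With constant rates the annual real return is the same each year: (1+13.45%)/(1+0.56%) − 1 = 0.12818.

12.82%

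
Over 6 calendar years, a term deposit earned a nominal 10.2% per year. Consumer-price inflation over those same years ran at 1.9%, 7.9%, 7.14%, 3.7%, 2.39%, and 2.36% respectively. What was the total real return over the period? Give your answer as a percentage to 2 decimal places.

39.89%

Cumulative inflation factor: 1.019 × 1.079 × 1.0714 × 1.037 × 1.0239 × 1.0236 ≈ 1.28031.
Nominal growth factor: 1.79098. Real growth factor = 1.79098 / 1.28031 ≈ 1.39886.
Total real return ≈ 39.8865%.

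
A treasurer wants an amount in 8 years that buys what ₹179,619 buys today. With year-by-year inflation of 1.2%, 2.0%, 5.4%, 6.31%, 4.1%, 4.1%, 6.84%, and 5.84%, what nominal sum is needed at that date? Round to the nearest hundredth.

Cumulative price-level factor: 1.012 × 1.020 × 1.054 × 1.0631 × 1.041 × 1.041 × 1.0684 × 1.0584 ≈ 1.4173613403.
Multiplying ₹179,619 by the price-level factor gives the future nominal sum.

₹254,585.03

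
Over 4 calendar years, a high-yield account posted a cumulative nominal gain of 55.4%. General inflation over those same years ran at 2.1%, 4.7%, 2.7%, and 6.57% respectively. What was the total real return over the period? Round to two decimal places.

Cumulative inflation factor: 1.021 × 1.047 × 1.027 × 1.0657 ≈ 1.16998.
Nominal growth factor: 1.55400. Real growth factor = 1.55400 / 1.16998 ≈ 1.32823.
Total real return ≈ 32.8230%.

32.82%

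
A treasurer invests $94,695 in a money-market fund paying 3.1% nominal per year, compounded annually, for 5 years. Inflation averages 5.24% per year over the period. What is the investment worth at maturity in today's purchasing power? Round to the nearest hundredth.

Nominal value at maturity: $94,695 × (1 + 3.1%)^5 ≈ $110,311.39.
Price-level factor over 5 years: (1 + 5.24%)^5 ≈ 1.2909344693.
The maturity value deflated by that factor is the answer in today's purchasing power.

$85,450.81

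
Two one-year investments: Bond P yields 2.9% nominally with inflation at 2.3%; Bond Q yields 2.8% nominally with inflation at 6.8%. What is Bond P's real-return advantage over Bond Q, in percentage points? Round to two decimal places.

4.33

Bond P real return: 1.029/1.023 − 1 = 0.587%.
Bond Q real return: 1.028/1.068 − 1 = -3.745%.
Difference: 0.587 − (-3.745) = 4.332 pp.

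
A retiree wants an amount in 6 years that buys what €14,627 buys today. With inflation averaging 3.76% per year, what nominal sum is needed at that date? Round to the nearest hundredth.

€18,253.03

Cumulative price-level factor: (1+3.76%)^6 ≈ 1.2478999820.
The nominal amount required is €14,627 scaled up by that factor.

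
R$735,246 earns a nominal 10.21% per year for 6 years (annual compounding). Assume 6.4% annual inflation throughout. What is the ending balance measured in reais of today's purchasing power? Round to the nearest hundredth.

R$908,048.23

Nominal value at maturity: R$735,246 × (1 + 10.21%)^6 ≈ R$1,317,524.45.
Price-level factor over 6 years: (1 + 6.4%)^6 ≈ 1.4509410494.
Dividing the nominal maturity value by the price-level factor gives the value in today's money.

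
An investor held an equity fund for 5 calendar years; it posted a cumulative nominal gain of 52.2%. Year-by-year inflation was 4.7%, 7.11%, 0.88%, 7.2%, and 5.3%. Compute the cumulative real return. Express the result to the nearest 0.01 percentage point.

Cumulative inflation factor: 1.047 × 1.0711 × 1.0088 × 1.072 × 1.053 ≈ 1.27704.
Nominal growth factor: 1.52200. Real growth factor = 1.52200 / 1.27704 ≈ 1.19182.
Total real return ≈ 19.1817%.

19.18%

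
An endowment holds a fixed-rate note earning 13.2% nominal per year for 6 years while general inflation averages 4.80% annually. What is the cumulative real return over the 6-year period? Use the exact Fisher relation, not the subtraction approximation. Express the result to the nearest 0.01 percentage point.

58.82%

The annual real rate is (1+13.2%)/(1+4.80%) − 1 = 8.0153%.
Compounded over 6 years: (1 + 0.080153)^6 − 1 ≈ 0.58822.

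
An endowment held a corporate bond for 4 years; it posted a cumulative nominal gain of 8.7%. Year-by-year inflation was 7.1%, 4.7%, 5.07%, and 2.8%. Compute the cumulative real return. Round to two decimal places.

-10.25%

Cumulative inflation factor: 1.071 × 1.047 × 1.0507 × 1.028 ≈ 1.21118.
Nominal growth factor: 1.08700. Real growth factor = 1.08700 / 1.21118 ≈ 0.89747.
Total real return ≈ -10.2527%.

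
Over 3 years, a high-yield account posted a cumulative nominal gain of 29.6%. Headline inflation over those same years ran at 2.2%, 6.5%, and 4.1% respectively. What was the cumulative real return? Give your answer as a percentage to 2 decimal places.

14.38%

Cumulative inflation factor: 1.022 × 1.065 × 1.041 ≈ 1.13306.
Nominal growth factor: 1.29600. Real growth factor = 1.29600 / 1.13306 ≈ 1.14381.
Total real return ≈ 14.3810%.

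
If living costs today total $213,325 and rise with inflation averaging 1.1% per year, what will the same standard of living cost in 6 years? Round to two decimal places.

Cumulative price-level factor: (1+1.1%)^6 ≈ 1.0678418406.
Multiplying $213,325 by the price-level factor gives the future nominal sum.

$227,797.36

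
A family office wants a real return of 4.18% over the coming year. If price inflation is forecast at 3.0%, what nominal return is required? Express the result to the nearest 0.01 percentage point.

7.31%

By the Fisher equation, 1 + r_nom = (1 + 4.18%)(1 + 3.0%) = 1.0418 × 1.030 = 1.073054.
So r_nom = 7.3054%.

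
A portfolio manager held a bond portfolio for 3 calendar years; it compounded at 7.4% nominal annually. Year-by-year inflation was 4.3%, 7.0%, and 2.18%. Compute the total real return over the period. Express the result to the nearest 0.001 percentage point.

8.637%

Cumulative inflation factor: 1.043 × 1.070 × 1.0218 ≈ 1.14034.
Nominal growth factor: 1.23883. Real growth factor = 1.23883 / 1.14034 ≈ 1.08637.
Total real return ≈ 8.6373%.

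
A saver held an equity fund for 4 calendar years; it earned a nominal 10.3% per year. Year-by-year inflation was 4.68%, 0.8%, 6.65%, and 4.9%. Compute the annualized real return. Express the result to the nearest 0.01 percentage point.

Cumulative inflation factor: 1.0468 × 1.008 × 1.0665 × 1.049 ≈ 1.18049.
Nominal growth factor: 1.48014. Real growth factor = 1.48014 / 1.18049 ≈ 1.25384.
Annualized: 1.25384^(1/4) − 1 ≈ 0.05818.

5.82%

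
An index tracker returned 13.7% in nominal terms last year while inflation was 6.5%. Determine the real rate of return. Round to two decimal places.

6.76%

Real return via the Fisher equation: (1 + 13.7%)/(1 + 6.5%) − 1 = 1.137/1.065 − 1 ≈ 0.06761.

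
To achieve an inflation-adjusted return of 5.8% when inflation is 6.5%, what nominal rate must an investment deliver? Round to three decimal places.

12.677%

By the Fisher equation, 1 + r_nom = (1 + 5.8%)(1 + 6.5%) = 1.058 × 1.065 = 1.12677.
So r_nom = 12.677%.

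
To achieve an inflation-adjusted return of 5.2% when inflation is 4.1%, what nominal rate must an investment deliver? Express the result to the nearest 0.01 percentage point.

By the Fisher equation, 1 + r_nom = (1 + 5.2%)(1 + 4.1%) = 1.052 × 1.041 = 1.095132.
So r_nom = 9.5132%.

9.51%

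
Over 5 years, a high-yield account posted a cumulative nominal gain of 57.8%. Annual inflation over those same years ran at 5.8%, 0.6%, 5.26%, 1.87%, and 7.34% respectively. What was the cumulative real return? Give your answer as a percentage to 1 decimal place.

28.8%

Cumulative inflation factor: 1.058 × 1.006 × 1.0526 × 1.0187 × 1.0734 ≈ 1.22505.
Nominal growth factor: 1.57800. Real growth factor = 1.57800 / 1.22505 ≈ 1.28811.
Total real return ≈ 28.8107%.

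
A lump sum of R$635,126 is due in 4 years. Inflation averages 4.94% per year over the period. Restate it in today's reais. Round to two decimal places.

R$523,715.77

Price-level factor over 4 years: (1 + 4.94%)^4 ≈ 1.2127303305.
Purchasing power today: R$635,126 divided by that factor.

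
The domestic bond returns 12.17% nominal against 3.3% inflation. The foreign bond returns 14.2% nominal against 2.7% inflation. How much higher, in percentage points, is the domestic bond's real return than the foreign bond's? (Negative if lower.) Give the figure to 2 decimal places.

-2.61

The domestic bond real return: 1.1217/1.033 − 1 = 8.587%.
The foreign bond real return: 1.142/1.027 − 1 = 11.198%.
Difference: 8.587 − 11.198 = -2.611 pp.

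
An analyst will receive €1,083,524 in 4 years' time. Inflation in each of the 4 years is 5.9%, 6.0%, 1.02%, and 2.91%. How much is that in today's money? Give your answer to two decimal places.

€928,478.32

Price-level factor over 4 years: 1.059 × 1.060 × 1.0102 × 1.0291 ≈ 1.1669890143.
Purchasing power today: €1,083,524 divided by that factor.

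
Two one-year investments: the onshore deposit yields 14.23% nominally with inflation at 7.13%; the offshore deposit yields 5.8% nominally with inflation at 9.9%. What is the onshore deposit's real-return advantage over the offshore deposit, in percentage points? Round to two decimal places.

The onshore deposit real return: 1.1423/1.0713 − 1 = 6.627%.
The offshore deposit real return: 1.058/1.099 − 1 = -3.731%.
Difference: 6.627 − (-3.731) = 10.358 pp.

10.36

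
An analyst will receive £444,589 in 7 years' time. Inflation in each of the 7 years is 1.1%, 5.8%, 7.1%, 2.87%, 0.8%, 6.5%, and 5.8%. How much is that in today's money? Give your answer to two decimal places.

£332,160.41

Price-level factor over 7 years: 1.011 × 1.058 × 1.071 × 1.0287 × 1.008 × 1.065 × 1.058 ≈ 1.3384767804.
Purchasing power today: £444,589 divided by that factor.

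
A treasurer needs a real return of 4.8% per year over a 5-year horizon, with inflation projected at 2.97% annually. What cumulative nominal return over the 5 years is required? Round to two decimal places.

Required annual nominal rate: (1+4.8%)(1+2.97%) − 1 = 7.91256%.
Cumulative over 5 years: (1 + 0.0791256)^5 − 1 ≈ 0.46339.

46.34%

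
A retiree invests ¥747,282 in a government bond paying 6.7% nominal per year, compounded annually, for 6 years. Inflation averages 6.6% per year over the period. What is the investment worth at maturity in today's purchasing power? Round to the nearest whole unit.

¥751,498

Nominal value at maturity: ¥747,282 × (1 + 6.7%)^6 ≈ ¥1,102,735.
Price-level factor over 6 years: (1 + 6.6%)^6 ≈ 1.4673821377.
The maturity value deflated by that factor is the answer in today's purchasing power.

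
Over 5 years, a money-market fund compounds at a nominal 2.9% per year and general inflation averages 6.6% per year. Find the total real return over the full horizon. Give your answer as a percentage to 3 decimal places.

-16.191%

The annual real rate is (1+2.9%)/(1+6.6%) − 1 = -3.4709%.
Compounded over 5 years: (1 + -0.034709)^5 − 1 ≈ -0.16191.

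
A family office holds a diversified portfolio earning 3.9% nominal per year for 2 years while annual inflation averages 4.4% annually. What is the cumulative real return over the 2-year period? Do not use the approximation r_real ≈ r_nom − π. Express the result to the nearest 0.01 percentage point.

-0.96%

The annual real rate is (1+3.9%)/(1+4.4%) − 1 = -0.4789%.
Compounded over 2 years: (1 + -0.004789)^2 − 1 ≈ -0.00956.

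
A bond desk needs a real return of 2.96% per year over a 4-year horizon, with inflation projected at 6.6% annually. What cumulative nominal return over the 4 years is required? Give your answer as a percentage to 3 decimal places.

Required annual nominal rate: (1+2.96%)(1+6.6%) − 1 = 9.75536%.
Cumulative over 4 years: (1 + 0.0975536)^4 − 1 ≈ 0.45112.

45.112%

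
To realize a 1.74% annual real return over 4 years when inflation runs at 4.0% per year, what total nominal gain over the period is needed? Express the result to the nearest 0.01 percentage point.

Required annual nominal rate: (1+1.74%)(1+4.0%) − 1 = 5.8096%.
Cumulative over 4 years: (1 + 0.058096)^4 − 1 ≈ 0.25343.

25.34%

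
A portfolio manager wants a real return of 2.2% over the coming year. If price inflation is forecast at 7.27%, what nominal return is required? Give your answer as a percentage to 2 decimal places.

By the Fisher equation, 1 + r_nom = (1 + 2.2%)(1 + 7.27%) = 1.022 × 1.0727 = 1.0962994.
So r_nom = 9.62994%.

9.63%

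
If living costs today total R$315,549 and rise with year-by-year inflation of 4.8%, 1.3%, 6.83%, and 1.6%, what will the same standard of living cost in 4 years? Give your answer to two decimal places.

Cumulative price-level factor: 1.048 × 1.013 × 1.0683 × 1.016 ≈ 1.1522790459.
The nominal amount required is R$315,549 scaled up by that factor.

R$363,600.50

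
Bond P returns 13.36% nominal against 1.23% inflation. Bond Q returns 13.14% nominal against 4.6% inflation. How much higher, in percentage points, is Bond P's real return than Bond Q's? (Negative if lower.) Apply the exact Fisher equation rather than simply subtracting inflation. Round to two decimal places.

Bond P real return: 1.1336/1.0123 − 1 = 11.983%.
Bond Q real return: 1.1314/1.046 − 1 = 8.164%.
Difference: 11.983 − 8.164 = 3.819 pp.

3.82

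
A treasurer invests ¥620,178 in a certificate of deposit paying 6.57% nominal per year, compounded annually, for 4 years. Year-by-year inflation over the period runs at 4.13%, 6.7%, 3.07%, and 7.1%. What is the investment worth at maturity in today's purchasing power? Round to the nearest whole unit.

¥652,220

Nominal value at maturity: ¥620,178 × (1 + 6.57%)^4 ≈ ¥799,938.
Price-level factor over 4 years: 1.0413 × 1.067 × 1.0307 × 1.071 ≈ 1.2264844170.
Dividing the nominal maturity value by the price-level factor gives the value in today's money.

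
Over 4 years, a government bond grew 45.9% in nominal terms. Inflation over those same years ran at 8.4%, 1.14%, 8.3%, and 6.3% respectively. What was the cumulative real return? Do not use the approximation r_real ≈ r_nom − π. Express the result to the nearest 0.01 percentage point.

15.60%

Cumulative inflation factor: 1.084 × 1.0114 × 1.083 × 1.063 ≈ 1.26216.
Nominal growth factor: 1.45900. Real growth factor = 1.45900 / 1.26216 ≈ 1.15596.
Total real return ≈ 15.5956%.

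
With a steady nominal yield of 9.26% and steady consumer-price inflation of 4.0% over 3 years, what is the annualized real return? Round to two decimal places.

With constant rates the annual real return is the same each year: (1+9.26%)/(1+4.0%) − 1 = 0.05058.

5.06%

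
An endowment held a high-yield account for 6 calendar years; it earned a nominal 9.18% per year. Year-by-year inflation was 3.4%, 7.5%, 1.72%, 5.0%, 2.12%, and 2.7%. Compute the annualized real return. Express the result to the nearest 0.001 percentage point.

Cumulative inflation factor: 1.034 × 1.075 × 1.0172 × 1.050 × 1.0212 × 1.027 ≈ 1.24510.
Nominal growth factor: 1.69379. Real growth factor = 1.69379 / 1.24510 ≈ 1.36036.
Annualized: 1.36036^(1/6) − 1 ≈ 0.05263.

5.263%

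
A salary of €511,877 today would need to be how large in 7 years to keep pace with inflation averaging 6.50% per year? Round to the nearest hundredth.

Cumulative price-level factor: (1+6.50%)^7 ≈ 1.5539865458.
Multiplying €511,877 by the price-level factor gives the future nominal sum.

€795,449.97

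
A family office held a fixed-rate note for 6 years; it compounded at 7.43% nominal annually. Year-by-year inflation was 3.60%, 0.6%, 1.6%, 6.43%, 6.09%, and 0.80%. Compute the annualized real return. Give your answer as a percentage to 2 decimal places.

4.14%

Cumulative inflation factor: 1.0360 × 1.006 × 1.016 × 1.0643 × 1.0609 × 1.0080 ≈ 1.20518.
Nominal growth factor: 1.53728. Real growth factor = 1.53728 / 1.20518 ≈ 1.27557.
Annualized: 1.27557^(1/6) − 1 ≈ 0.04140.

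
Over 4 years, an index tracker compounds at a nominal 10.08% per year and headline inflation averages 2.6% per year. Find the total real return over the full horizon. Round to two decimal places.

32.51%

The annual real rate is (1+10.08%)/(1+2.6%) − 1 = 7.2904%.
Compounded over 4 years: (1 + 0.072904)^4 − 1 ≈ 0.32509.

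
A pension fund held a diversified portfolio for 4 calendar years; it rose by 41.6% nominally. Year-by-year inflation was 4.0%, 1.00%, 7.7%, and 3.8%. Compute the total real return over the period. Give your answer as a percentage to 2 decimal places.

20.59%

Cumulative inflation factor: 1.040 × 1.0100 × 1.077 × 1.038 ≈ 1.17427.
Nominal growth factor: 1.41600. Real growth factor = 1.41600 / 1.17427 ≈ 1.20586.
Total real return ≈ 20.5856%.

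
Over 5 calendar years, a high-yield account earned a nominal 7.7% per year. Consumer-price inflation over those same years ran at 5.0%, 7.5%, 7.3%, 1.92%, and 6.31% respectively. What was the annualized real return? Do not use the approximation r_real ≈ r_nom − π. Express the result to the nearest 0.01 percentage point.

2.00%

Cumulative inflation factor: 1.050 × 1.075 × 1.073 × 1.0192 × 1.0631 ≈ 1.31229.
Nominal growth factor: 1.44903. Real growth factor = 1.44903 / 1.31229 ≈ 1.10420.
Annualized: 1.10420^(1/5) − 1 ≈ 0.02002.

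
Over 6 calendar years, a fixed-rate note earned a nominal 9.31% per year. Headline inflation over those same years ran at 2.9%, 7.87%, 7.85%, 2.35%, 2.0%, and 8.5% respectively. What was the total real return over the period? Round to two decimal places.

Cumulative inflation factor: 1.029 × 1.0787 × 1.0785 × 1.0235 × 1.020 × 1.085 ≈ 1.35598.
Nominal growth factor: 1.70592. Real growth factor = 1.70592 / 1.35598 ≈ 1.25807.
Total real return ≈ 25.8072%.

25.81%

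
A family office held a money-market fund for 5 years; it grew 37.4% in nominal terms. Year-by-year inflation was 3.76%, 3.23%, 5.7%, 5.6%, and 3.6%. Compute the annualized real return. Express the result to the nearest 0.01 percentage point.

Cumulative inflation factor: 1.0376 × 1.0323 × 1.057 × 1.056 × 1.036 ≈ 1.23861.
Nominal growth factor: 1.37400. Real growth factor = 1.37400 / 1.23861 ≈ 1.10931.
Annualized: 1.10931^(1/5) − 1 ≈ 0.02096.

2.10%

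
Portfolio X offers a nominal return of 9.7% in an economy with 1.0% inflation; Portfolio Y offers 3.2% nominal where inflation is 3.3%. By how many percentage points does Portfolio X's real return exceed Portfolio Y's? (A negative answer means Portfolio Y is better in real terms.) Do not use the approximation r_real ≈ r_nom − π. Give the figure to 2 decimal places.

Portfolio X real return: 1.097/1.010 − 1 = 8.614%.
Portfolio Y real return: 1.032/1.033 − 1 = -0.097%.
Difference: 8.614 − (-0.097) = 8.711 pp.

8.71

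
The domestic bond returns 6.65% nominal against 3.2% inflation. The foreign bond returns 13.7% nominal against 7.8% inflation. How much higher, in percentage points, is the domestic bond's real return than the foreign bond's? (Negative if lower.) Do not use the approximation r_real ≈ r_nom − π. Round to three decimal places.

The domestic bond real return: 1.0665/1.032 − 1 = 3.3430%.
The foreign bond real return: 1.137/1.078 − 1 = 5.4731%.
Difference: 3.3430 − 5.4731 = -2.1301 pp.

-2.130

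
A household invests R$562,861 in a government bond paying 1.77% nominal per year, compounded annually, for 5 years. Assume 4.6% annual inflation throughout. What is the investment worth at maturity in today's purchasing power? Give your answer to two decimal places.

Nominal value at maturity: R$562,861 × (1 + 1.77%)^5 ≈ R$614,469.07.
Price-level factor over 5 years: (1 + 4.6%)^5 ≈ 1.2521559532.
Dividing the nominal maturity value by the price-level factor gives the value in today's money.

R$490,728.87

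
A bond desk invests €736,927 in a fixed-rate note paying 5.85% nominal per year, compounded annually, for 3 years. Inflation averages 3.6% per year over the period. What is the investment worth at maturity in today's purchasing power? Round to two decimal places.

€785,991.39

Nominal value at maturity: €736,927 × (1 + 5.85%)^3 ≈ €873,971.07.
Price-level factor over 3 years: (1 + 3.6%)^3 = 1.111934656.
Dividing the nominal maturity value by the price-level factor gives the value in today's money.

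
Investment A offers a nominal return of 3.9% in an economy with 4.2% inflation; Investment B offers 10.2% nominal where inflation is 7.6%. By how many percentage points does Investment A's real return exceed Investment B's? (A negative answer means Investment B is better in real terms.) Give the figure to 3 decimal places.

Investment A real return: 1.039/1.042 − 1 = -0.2879%.
Investment B real return: 1.102/1.076 − 1 = 2.4164%.
Difference: -0.2879 − 2.4164 = -2.7043 pp.

-2.704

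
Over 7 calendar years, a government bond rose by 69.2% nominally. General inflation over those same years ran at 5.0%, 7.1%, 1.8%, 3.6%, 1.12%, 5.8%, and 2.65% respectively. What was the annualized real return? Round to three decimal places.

Cumulative inflation factor: 1.050 × 1.071 × 1.018 × 1.036 × 1.0112 × 1.058 × 1.0265 ≈ 1.30247.
Nominal growth factor: 1.69200. Real growth factor = 1.69200 / 1.30247 ≈ 1.29907.
Annualized: 1.29907^(1/7) − 1 ≈ 0.03809.

3.809%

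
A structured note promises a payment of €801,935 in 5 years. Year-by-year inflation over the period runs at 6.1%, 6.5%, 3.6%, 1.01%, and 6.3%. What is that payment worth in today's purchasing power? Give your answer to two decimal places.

€637,994.28

Price-level factor over 5 years: 1.061 × 1.065 × 1.036 × 1.0101 × 1.063 ≈ 1.2569626780.
Purchasing power today: €801,935 divided by that factor.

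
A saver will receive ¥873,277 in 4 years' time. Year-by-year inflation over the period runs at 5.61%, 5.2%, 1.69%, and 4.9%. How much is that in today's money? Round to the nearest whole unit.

Price-level factor over 4 years: 1.0561 × 1.052 × 1.0169 × 1.049 ≈ 1.1851532668.
Purchasing power today: ¥873,277 divided by that factor.

¥736,847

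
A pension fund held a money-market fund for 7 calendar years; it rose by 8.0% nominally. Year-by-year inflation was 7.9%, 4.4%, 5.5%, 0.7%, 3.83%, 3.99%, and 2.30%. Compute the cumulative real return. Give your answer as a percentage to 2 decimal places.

Cumulative inflation factor: 1.079 × 1.044 × 1.055 × 1.007 × 1.0383 × 1.0399 × 1.0230 ≈ 1.32189.
Nominal growth factor: 1.08000. Real growth factor = 1.08000 / 1.32189 ≈ 0.81701.
Total real return ≈ -18.2985%.

-18.30%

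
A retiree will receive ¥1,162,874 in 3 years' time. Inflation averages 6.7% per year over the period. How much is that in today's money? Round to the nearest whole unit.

¥957,281

Price-level factor over 3 years: (1 + 6.7%)^3 = 1.214767763.
Purchasing power today: ¥1,162,874 divided by that factor.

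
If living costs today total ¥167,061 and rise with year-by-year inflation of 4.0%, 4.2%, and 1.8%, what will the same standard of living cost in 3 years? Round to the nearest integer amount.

¥184,299

Cumulative price-level factor: 1.040 × 1.042 × 1.018 = 1.10318624.
Multiplying ¥167,061 by the price-level factor gives the future nominal sum.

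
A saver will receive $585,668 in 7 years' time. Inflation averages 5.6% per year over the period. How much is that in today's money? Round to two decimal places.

$399,948.50

Price-level factor over 7 years: (1 + 5.6%)^7 ≈ 1.4643585503.
Purchasing power today: $585,668 divided by that factor.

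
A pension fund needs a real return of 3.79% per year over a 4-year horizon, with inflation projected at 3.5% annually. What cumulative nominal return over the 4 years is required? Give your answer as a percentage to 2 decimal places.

33.16%

Required annual nominal rate: (1+3.79%)(1+3.5%) − 1 = 7.42265%.
Cumulative over 4 years: (1 + 0.0742265)^4 − 1 ≈ 0.33163.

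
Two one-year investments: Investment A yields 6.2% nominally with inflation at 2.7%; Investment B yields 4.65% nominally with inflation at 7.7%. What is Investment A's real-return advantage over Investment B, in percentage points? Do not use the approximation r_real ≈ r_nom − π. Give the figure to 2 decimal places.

Investment A real return: 1.062/1.027 − 1 = 3.408%.
Investment B real return: 1.0465/1.077 − 1 = -2.832%.
Difference: 3.408 − (-2.832) = 6.240 pp.

6.24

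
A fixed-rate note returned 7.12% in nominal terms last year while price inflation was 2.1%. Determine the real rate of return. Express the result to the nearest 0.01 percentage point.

Real return via the Fisher equation: (1 + 7.12%)/(1 + 2.1%) − 1 = 1.0712/1.021 − 1 ≈ 0.04917.

4.92%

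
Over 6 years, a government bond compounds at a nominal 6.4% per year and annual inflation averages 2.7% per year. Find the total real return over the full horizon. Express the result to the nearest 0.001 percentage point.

The annual real rate is (1+6.4%)/(1+2.7%) − 1 = 3.6027%.
Compounded over 6 years: (1 + 0.036027)^6 − 1 ≈ 0.23659.

23.659%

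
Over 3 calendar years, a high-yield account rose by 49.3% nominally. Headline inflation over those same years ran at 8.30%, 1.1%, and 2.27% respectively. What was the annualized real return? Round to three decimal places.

Cumulative inflation factor: 1.0830 × 1.011 × 1.0227 ≈ 1.11977.
Nominal growth factor: 1.49300. Real growth factor = 1.49300 / 1.11977 ≈ 1.33331.
Annualized: 1.33331^(1/3) − 1 ≈ 0.10064.

10.064%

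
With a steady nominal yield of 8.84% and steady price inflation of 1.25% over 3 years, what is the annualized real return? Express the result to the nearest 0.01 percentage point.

With constant rates the annual real return is the same each year: (1+8.84%)/(1+1.25%) − 1 = 0.07496.

7.50%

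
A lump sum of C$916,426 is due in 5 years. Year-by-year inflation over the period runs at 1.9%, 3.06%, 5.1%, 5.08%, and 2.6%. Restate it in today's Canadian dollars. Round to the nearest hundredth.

C$770,128.05

Price-level factor over 5 years: 1.019 × 1.0306 × 1.051 × 1.0508 × 1.026 ≈ 1.1899657541.
Purchasing power today: C$916,426 divided by that factor.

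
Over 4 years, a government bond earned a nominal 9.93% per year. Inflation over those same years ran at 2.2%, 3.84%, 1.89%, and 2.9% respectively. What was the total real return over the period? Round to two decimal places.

Cumulative inflation factor: 1.022 × 1.0384 × 1.0189 × 1.029 ≈ 1.11266.
Nominal growth factor: 1.46038. Real growth factor = 1.46038 / 1.11266 ≈ 1.31251.
Total real return ≈ 31.2509%.

31.25%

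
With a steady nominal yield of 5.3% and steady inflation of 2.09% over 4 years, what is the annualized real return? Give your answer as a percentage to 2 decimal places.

With constant rates the annual real return is the same each year: (1+5.3%)/(1+2.09%) − 1 = 0.03144.

3.14%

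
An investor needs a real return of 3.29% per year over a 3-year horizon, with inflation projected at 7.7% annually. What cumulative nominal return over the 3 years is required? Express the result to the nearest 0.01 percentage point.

37.66%

Required annual nominal rate: (1+3.29%)(1+7.7%) − 1 = 11.24333%.
Cumulative over 3 years: (1 + 0.1124333)^3 − 1 ≈ 0.37664.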